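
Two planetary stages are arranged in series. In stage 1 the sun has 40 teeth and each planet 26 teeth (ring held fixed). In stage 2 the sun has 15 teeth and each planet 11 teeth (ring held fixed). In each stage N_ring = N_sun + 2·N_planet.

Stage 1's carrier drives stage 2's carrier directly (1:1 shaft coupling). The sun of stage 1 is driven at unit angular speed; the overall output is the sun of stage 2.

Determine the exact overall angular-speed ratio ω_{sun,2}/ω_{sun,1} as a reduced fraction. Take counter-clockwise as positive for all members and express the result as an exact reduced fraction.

104/99

Stage 1: N_ring = 40 + 2·26 = 92
Stage 1: 40(ω_s−ω_c) = −92(ω_r−ω_c),  ω_r=0, ω_s=1
Stage 1: 40(1−ω_c) = −92(0−ω_c)  ⇒  132ω_c = 40  ⇒  ω_c = 10/33
  ⇒ ω_c¹/ω_s¹ = 10/33
Stage 2: N_ring = 15 + 2·11 = 37
Stage 2: 15(ω_s−ω_c) = −37(ω_r−ω_c),  ω_r=0, ω_c=1
Stage 2: ω_s = 1 − (37/15)(0−1) = 52/15
  ⇒ ω_s²/ω_c² = 52/15
Coupling ω_c² = ω_c¹ ⇒ overall = 10/33 × 52/15 = 104/99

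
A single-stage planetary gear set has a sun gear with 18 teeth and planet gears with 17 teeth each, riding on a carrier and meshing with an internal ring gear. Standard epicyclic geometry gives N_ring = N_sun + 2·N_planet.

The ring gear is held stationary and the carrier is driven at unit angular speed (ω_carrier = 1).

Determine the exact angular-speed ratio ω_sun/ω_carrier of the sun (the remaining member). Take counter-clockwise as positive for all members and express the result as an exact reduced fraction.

35/9

N_ring = 18 + 2·17 = 52
18(ω_s−ω_c) = −52(ω_r−ω_c),  ω_r=0, ω_c=1
ω_s = 1 − (52/18)(0−1) = 35/9
ω_s/ω_c = 35/9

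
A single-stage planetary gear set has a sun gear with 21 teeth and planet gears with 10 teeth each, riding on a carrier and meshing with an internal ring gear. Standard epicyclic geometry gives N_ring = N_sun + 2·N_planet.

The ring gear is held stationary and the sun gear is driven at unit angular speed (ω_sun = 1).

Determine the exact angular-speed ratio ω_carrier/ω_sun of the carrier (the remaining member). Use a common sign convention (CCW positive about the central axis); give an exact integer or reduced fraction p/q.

N_ring = 21 + 2·10 = 41
21(ω_s−ω_c) = −41(ω_r−ω_c),  ω_r=0, ω_s=1
21(1−ω_c) = −41(0−ω_c)  ⇒  62ω_c = 21  ⇒  ω_c = 21/62
ω_c/ω_s = 21/62

21/62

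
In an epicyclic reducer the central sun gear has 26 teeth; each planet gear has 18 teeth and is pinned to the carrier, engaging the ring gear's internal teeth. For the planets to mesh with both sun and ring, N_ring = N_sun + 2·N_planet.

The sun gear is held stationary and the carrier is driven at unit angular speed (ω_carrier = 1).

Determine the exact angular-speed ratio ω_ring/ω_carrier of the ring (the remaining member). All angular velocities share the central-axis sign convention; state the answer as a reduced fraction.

N_ring = 26 + 2·18 = 62
26(ω_s−ω_c) = −62(ω_r−ω_c),  ω_s=0, ω_c=1
ω_r = 1 − (26/62)(0−1) = 44/31
ω_r/ω_c = 44/31

44/31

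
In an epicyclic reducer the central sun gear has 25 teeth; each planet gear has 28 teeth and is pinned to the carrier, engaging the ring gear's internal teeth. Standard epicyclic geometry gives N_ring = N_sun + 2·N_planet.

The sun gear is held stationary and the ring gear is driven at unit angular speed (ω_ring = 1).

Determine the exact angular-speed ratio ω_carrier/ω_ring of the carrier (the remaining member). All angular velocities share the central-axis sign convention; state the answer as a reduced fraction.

81/106

N_ring = 25 + 2·28 = 81
25(ω_s−ω_c) = −81(ω_r−ω_c),  ω_s=0, ω_r=1
25(0−ω_c) = −81(1−ω_c)  ⇒  106ω_c = 81  ⇒  ω_c = 81/106
ω_c/ω_r = 81/106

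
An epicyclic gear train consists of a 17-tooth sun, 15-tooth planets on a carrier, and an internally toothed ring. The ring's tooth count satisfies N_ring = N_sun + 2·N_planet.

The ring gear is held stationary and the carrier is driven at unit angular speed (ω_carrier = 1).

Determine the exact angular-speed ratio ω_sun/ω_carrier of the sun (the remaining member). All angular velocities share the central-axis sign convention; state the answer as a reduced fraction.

N_ring = 17 + 2·15 = 47
17(ω_s−ω_c) = −47(ω_r−ω_c),  ω_r=0, ω_c=1
ω_s = 1 − (47/17)(0−1) = 64/17
ω_s/ω_c = 64/17

64/17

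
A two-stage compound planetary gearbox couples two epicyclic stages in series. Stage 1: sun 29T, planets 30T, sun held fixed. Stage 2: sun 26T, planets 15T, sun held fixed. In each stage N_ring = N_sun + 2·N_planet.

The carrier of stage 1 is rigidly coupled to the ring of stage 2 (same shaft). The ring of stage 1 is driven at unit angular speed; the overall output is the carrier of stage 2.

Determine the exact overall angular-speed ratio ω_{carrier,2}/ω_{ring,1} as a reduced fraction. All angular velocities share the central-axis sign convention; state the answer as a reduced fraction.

Stage 1: N_ring = 29 + 2·30 = 89
Stage 1: 29(ω_s−ω_c) = −89(ω_r−ω_c),  ω_s=0, ω_r=1
Stage 1: 29(0−ω_c) = −89(1−ω_c)  ⇒  118ω_c = 89  ⇒  ω_c = 89/118
  ⇒ ω_c¹/ω_r¹ = 89/118
Stage 2: N_ring = 26 + 2·15 = 56
Stage 2: 26(ω_s−ω_c) = −56(ω_r−ω_c),  ω_s=0, ω_r=1
Stage 2: 26(0−ω_c) = −56(1−ω_c)  ⇒  82ω_c = 56  ⇒  ω_c = 28/41
  ⇒ ω_c²/ω_r² = 28/41
Coupling ω_r² = ω_c¹ ⇒ overall = 89/118 × 28/41 = 1246/2419

1246/2419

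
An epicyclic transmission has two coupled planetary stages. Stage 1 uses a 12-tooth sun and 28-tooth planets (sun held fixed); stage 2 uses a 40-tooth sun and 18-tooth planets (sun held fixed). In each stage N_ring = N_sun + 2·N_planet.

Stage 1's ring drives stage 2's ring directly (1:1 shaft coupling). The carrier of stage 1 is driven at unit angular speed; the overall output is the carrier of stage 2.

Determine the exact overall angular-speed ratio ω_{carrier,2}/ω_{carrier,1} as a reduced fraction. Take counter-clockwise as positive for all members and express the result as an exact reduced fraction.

380/493

Stage 1: N_ring = 12 + 2·28 = 68
Stage 1: 12(ω_s−ω_c) = −68(ω_r−ω_c),  ω_s=0, ω_c=1
Stage 1: ω_r = 1 − (12/68)(0−1) = 20/17
  ⇒ ω_r¹/ω_c¹ = 20/17
Stage 2: N_ring = 40 + 2·18 = 76
Stage 2: 40(ω_s−ω_c) = −76(ω_r−ω_c),  ω_s=0, ω_r=1
Stage 2: 40(0−ω_c) = −76(1−ω_c)  ⇒  116ω_c = 76  ⇒  ω_c = 19/29
  ⇒ ω_c²/ω_r² = 19/29
Coupling ω_r² = ω_r¹ ⇒ overall = 20/17 × 19/29 = 380/493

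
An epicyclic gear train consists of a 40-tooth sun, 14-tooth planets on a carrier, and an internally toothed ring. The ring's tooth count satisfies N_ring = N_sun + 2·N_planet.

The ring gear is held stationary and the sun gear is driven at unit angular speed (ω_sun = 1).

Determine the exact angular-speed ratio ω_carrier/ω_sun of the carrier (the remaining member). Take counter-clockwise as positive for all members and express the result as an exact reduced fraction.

N_ring = 40 + 2·14 = 68
40(ω_s−ω_c) = −68(ω_r−ω_c),  ω_r=0, ω_s=1
40(1−ω_c) = −68(0−ω_c)  ⇒  108ω_c = 40  ⇒  ω_c = 10/27
ω_c/ω_s = 10/27

10/27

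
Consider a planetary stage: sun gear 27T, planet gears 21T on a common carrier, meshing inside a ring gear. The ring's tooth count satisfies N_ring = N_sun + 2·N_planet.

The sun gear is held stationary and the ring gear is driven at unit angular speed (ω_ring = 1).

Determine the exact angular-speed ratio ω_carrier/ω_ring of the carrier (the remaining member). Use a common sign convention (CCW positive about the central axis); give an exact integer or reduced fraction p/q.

23/32

N_ring = 27 + 2·21 = 69
27(ω_s−ω_c) = −69(ω_r−ω_c),  ω_s=0, ω_r=1
27(0−ω_c) = −69(1−ω_c)  ⇒  96ω_c = 69  ⇒  ω_c = 23/32
ω_c/ω_r = 23/32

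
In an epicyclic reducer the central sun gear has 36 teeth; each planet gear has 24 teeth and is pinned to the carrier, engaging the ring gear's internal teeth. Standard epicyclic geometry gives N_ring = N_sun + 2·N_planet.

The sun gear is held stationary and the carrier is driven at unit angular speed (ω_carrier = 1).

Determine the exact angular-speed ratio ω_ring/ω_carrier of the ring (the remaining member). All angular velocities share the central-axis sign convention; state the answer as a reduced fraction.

10/7

N_ring = 36 + 2·24 = 84
36(ω_s−ω_c) = −84(ω_r−ω_c),  ω_s=0, ω_c=1
ω_r = 1 − (36/84)(0−1) = 10/7
ω_r/ω_c = 10/7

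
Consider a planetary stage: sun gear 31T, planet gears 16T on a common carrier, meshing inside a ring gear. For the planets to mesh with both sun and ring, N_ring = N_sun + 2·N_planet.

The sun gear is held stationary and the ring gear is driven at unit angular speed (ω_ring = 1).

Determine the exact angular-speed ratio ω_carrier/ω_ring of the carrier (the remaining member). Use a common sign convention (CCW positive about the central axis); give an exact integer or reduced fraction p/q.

63/94

N_ring = 31 + 2·16 = 63
31(ω_s−ω_c) = −63(ω_r−ω_c),  ω_s=0, ω_r=1
31(0−ω_c) = −63(1−ω_c)  ⇒  94ω_c = 63  ⇒  ω_c = 63/94
ω_c/ω_r = 63/94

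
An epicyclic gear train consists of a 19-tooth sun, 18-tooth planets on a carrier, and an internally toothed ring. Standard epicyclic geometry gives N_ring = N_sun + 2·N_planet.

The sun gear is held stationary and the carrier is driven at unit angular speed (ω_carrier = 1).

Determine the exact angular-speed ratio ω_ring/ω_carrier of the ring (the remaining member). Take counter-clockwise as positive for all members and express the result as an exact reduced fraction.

74/55

N_ring = 19 + 2·18 = 55
19(ω_s−ω_c) = −55(ω_r−ω_c),  ω_s=0, ω_c=1
ω_r = 1 − (19/55)(0−1) = 74/55
ω_r/ω_c = 74/55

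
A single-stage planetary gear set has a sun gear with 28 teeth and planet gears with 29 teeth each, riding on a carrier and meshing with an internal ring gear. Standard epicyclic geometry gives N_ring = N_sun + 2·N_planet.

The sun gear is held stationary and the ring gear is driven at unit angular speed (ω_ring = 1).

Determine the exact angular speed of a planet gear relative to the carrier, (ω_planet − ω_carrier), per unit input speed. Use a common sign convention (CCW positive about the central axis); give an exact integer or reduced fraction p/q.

1204/1653

N_ring = 28 + 2·29 = 86
28(ω_s−ω_c) = −86(ω_r−ω_c),  ω_s=0, ω_r=1
28(0−ω_c) = −86(1−ω_c)  ⇒  114ω_c = 86  ⇒  ω_c = 43/57
sun–planet: 28·(0−43/57) = −29·(ω_p−ω_c)  ⇒  ω_p−ω_c = −(28/29)·(-43/57) = 1204/1653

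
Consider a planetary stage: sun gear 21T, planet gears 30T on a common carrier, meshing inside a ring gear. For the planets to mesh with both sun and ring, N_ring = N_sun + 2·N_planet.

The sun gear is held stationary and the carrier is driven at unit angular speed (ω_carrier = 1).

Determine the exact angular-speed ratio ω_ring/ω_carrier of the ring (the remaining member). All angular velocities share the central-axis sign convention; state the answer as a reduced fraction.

34/27

N_ring = 21 + 2·30 = 81
21(ω_s−ω_c) = −81(ω_r−ω_c),  ω_s=0, ω_c=1
ω_r = 1 − (21/81)(0−1) = 34/27
ω_r/ω_c = 34/27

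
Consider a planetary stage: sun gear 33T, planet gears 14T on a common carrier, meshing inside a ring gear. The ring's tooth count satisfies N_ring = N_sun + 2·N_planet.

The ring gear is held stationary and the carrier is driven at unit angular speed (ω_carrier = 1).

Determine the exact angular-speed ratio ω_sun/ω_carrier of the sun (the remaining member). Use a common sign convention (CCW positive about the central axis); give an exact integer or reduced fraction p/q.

94/33

N_ring = 33 + 2·14 = 61
33(ω_s−ω_c) = −61(ω_r−ω_c),  ω_r=0, ω_c=1
ω_s = 1 − (61/33)(0−1) = 94/33
ω_s/ω_c = 94/33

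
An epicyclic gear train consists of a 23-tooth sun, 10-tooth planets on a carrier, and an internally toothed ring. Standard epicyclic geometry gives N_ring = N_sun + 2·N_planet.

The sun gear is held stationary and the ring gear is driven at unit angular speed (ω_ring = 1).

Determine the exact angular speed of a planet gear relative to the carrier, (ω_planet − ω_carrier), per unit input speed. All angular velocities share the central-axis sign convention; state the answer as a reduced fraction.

N_ring = 23 + 2·10 = 43
23(ω_s−ω_c) = −43(ω_r−ω_c),  ω_s=0, ω_r=1
23(0−ω_c) = −43(1−ω_c)  ⇒  66ω_c = 43  ⇒  ω_c = 43/66
sun–planet: 23·(0−43/66) = −10·(ω_p−ω_c)  ⇒  ω_p−ω_c = −(23/10)·(-43/66) = 989/660

989/660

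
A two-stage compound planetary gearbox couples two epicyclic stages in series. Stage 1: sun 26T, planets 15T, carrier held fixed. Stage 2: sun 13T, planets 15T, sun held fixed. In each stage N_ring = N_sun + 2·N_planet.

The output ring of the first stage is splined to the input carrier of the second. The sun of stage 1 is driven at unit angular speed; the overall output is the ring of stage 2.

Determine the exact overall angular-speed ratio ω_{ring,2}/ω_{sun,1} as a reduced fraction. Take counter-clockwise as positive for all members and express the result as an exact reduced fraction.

Stage 1: N_ring = 26 + 2·15 = 56
Stage 1: 26(ω_s−ω_c) = −56(ω_r−ω_c),  ω_c=0, ω_s=1
Stage 1: ω_r = 0 − (26/56)(1−0) = -13/28
  ⇒ ω_r¹/ω_s¹ = -13/28
Stage 2: N_ring = 13 + 2·15 = 43
Stage 2: 13(ω_s−ω_c) = −43(ω_r−ω_c),  ω_s=0, ω_c=1
Stage 2: ω_r = 1 − (13/43)(0−1) = 56/43
  ⇒ ω_r²/ω_c² = 56/43
Coupling ω_c² = ω_r¹ ⇒ overall = -13/28 × 56/43 = -26/43

-26/43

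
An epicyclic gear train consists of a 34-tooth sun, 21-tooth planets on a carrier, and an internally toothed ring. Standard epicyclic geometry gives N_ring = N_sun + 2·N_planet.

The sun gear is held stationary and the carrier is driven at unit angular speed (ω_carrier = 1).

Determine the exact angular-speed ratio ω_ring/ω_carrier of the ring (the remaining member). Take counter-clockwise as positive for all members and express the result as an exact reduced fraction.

N_ring = 34 + 2·21 = 76
34(ω_s−ω_c) = −76(ω_r−ω_c),  ω_s=0, ω_c=1
ω_r = 1 − (34/76)(0−1) = 55/38
ω_r/ω_c = 55/38

55/38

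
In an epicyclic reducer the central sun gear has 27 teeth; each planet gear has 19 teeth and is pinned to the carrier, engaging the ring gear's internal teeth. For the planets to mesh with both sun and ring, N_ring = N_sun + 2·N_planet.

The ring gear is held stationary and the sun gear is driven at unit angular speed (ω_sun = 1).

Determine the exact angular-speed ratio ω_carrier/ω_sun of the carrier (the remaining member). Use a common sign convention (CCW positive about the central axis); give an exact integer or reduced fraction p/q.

27/92

N_ring = 27 + 2·19 = 65
27(ω_s−ω_c) = −65(ω_r−ω_c),  ω_r=0, ω_s=1
27(1−ω_c) = −65(0−ω_c)  ⇒  92ω_c = 27  ⇒  ω_c = 27/92
ω_c/ω_s = 27/92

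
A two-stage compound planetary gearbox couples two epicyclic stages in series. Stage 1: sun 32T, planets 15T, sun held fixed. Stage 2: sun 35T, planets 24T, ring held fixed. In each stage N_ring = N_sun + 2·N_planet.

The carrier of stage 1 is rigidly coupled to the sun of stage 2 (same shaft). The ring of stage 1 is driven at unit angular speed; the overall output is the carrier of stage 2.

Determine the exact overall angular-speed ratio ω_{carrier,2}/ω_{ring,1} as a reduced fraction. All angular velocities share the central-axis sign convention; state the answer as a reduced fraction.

Stage 1: N_ring = 32 + 2·15 = 62
Stage 1: 32(ω_s−ω_c) = −62(ω_r−ω_c),  ω_s=0, ω_r=1
Stage 1: 32(0−ω_c) = −62(1−ω_c)  ⇒  94ω_c = 62  ⇒  ω_c = 31/47
  ⇒ ω_c¹/ω_r¹ = 31/47
Stage 2: N_ring = 35 + 2·24 = 83
Stage 2: 35(ω_s−ω_c) = −83(ω_r−ω_c),  ω_r=0, ω_s=1
Stage 2: 35(1−ω_c) = −83(0−ω_c)  ⇒  118ω_c = 35  ⇒  ω_c = 35/118
  ⇒ ω_c²/ω_s² = 35/118
Coupling ω_s² = ω_c¹ ⇒ overall = 31/47 × 35/118 = 1085/5546

1085/5546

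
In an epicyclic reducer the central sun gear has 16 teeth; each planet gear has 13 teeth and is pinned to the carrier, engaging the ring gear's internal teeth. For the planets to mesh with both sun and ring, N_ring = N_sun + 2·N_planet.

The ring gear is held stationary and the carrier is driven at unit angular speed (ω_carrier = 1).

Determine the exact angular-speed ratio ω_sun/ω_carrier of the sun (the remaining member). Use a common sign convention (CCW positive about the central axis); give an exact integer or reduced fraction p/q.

29/8

N_ring = 16 + 2·13 = 42
16(ω_s−ω_c) = −42(ω_r−ω_c),  ω_r=0, ω_c=1
ω_s = 1 − (42/16)(0−1) = 29/8
ω_s/ω_c = 29/8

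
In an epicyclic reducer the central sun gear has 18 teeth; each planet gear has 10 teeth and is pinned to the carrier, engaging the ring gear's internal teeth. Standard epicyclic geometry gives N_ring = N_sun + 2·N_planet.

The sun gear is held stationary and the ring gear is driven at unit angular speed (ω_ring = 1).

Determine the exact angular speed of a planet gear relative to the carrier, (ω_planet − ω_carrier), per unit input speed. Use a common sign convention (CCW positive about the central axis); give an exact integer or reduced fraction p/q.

171/140

N_ring = 18 + 2·10 = 38
18(ω_s−ω_c) = −38(ω_r−ω_c),  ω_s=0, ω_r=1
18(0−ω_c) = −38(1−ω_c)  ⇒  56ω_c = 38  ⇒  ω_c = 19/28
sun–planet: 18·(0−19/28) = −10·(ω_p−ω_c)  ⇒  ω_p−ω_c = −(18/10)·(-19/28) = 171/140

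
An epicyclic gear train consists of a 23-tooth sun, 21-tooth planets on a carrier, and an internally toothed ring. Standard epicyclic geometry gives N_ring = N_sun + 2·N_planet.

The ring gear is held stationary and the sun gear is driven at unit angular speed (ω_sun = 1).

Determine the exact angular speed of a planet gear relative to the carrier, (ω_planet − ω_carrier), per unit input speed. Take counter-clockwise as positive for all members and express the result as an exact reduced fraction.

-1495/1848

N_ring = 23 + 2·21 = 65
23(ω_s−ω_c) = −65(ω_r−ω_c),  ω_r=0, ω_s=1
23(1−ω_c) = −65(0−ω_c)  ⇒  88ω_c = 23  ⇒  ω_c = 23/88
sun–planet: 23·(1−23/88) = −21·(ω_p−ω_c)  ⇒  ω_p−ω_c = −(23/21)·(65/88) = -1495/1848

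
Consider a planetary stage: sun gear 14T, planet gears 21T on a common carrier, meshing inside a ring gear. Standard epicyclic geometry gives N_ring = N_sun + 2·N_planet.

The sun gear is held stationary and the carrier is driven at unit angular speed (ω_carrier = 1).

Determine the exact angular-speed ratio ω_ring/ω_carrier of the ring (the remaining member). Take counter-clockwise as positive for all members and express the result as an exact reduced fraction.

5/4

N_ring = 14 + 2·21 = 56
14(ω_s−ω_c) = −56(ω_r−ω_c),  ω_s=0, ω_c=1
ω_r = 1 − (14/56)(0−1) = 5/4
ω_r/ω_c = 5/4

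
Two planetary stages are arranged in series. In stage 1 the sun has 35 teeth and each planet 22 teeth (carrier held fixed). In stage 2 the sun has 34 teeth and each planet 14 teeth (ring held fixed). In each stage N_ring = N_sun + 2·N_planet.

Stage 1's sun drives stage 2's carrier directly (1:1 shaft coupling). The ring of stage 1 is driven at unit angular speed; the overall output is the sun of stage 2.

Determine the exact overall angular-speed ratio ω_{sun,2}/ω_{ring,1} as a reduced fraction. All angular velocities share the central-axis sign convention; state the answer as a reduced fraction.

Stage 1: N_ring = 35 + 2·22 = 79
Stage 1: 35(ω_s−ω_c) = −79(ω_r−ω_c),  ω_c=0, ω_r=1
Stage 1: ω_s = 0 − (79/35)(1−0) = -79/35
  ⇒ ω_s¹/ω_r¹ = -79/35
Stage 2: N_ring = 34 + 2·14 = 62
Stage 2: 34(ω_s−ω_c) = −62(ω_r−ω_c),  ω_r=0, ω_c=1
Stage 2: ω_s = 1 − (62/34)(0−1) = 48/17
  ⇒ ω_s²/ω_c² = 48/17
Coupling ω_c² = ω_s¹ ⇒ overall = -79/35 × 48/17 = -3792/595

-3792/595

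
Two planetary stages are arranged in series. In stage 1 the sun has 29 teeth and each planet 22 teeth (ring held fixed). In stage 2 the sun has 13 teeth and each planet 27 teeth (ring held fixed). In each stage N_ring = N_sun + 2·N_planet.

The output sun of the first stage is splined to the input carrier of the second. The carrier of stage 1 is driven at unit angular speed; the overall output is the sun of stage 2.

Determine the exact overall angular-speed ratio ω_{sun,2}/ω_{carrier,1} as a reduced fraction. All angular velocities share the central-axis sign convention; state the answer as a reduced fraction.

Stage 1: N_ring = 29 + 2·22 = 73
Stage 1: 29(ω_s−ω_c) = −73(ω_r−ω_c),  ω_r=0, ω_c=1
Stage 1: ω_s = 1 − (73/29)(0−1) = 102/29
  ⇒ ω_s¹/ω_c¹ = 102/29
Stage 2: N_ring = 13 + 2·27 = 67
Stage 2: 13(ω_s−ω_c) = −67(ω_r−ω_c),  ω_r=0, ω_c=1
Stage 2: ω_s = 1 − (67/13)(0−1) = 80/13
  ⇒ ω_s²/ω_c² = 80/13
Coupling ω_c² = ω_s¹ ⇒ overall = 102/29 × 80/13 = 8160/377

8160/377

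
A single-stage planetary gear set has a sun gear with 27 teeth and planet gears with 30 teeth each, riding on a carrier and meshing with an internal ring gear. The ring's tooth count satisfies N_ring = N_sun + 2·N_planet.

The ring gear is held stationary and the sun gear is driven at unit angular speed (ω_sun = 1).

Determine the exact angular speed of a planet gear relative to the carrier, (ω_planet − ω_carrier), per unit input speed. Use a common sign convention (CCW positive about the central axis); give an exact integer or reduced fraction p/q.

-261/380

N_ring = 27 + 2·30 = 87
27(ω_s−ω_c) = −87(ω_r−ω_c),  ω_r=0, ω_s=1
27(1−ω_c) = −87(0−ω_c)  ⇒  114ω_c = 27  ⇒  ω_c = 9/38
sun–planet: 27·(1−9/38) = −30·(ω_p−ω_c)  ⇒  ω_p−ω_c = −(27/30)·(29/38) = -261/380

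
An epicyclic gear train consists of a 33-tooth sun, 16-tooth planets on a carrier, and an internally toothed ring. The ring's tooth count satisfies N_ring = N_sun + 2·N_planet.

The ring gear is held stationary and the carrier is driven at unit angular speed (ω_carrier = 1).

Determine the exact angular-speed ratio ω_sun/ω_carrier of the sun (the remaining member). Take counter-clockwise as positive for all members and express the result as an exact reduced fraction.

98/33

N_ring = 33 + 2·16 = 65
33(ω_s−ω_c) = −65(ω_r−ω_c),  ω_r=0, ω_c=1
ω_s = 1 − (65/33)(0−1) = 98/33
ω_s/ω_c = 98/33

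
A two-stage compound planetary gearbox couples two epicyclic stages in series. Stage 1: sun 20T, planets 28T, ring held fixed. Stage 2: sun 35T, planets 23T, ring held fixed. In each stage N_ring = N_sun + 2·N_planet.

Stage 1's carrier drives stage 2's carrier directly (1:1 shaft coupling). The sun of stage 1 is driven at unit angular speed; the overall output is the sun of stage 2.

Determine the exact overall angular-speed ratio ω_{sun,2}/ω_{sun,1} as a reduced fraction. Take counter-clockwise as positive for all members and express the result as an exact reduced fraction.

29/42

Stage 1: N_ring = 20 + 2·28 = 76
Stage 1: 20(ω_s−ω_c) = −76(ω_r−ω_c),  ω_r=0, ω_s=1
Stage 1: 20(1−ω_c) = −76(0−ω_c)  ⇒  96ω_c = 20  ⇒  ω_c = 5/24
  ⇒ ω_c¹/ω_s¹ = 5/24
Stage 2: N_ring = 35 + 2·23 = 81
Stage 2: 35(ω_s−ω_c) = −81(ω_r−ω_c),  ω_r=0, ω_c=1
Stage 2: ω_s = 1 − (81/35)(0−1) = 116/35
  ⇒ ω_s²/ω_c² = 116/35
Coupling ω_c² = ω_c¹ ⇒ overall = 5/24 × 116/35 = 29/42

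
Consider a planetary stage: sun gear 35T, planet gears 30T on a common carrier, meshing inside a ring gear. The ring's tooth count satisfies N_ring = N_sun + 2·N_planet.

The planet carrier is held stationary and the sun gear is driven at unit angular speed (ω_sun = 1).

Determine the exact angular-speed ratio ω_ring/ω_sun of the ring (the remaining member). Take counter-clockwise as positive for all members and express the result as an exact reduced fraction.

N_ring = 35 + 2·30 = 95
35(ω_s−ω_c) = −95(ω_r−ω_c),  ω_c=0, ω_s=1
ω_r = 0 − (35/95)(1−0) = -7/19
ω_r/ω_s = -7/19

-7/19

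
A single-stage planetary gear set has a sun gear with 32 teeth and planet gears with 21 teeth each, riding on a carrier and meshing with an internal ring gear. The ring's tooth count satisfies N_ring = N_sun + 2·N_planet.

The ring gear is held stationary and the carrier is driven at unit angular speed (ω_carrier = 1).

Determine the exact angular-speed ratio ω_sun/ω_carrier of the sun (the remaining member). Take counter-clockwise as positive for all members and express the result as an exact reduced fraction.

N_ring = 32 + 2·21 = 74
32(ω_s−ω_c) = −74(ω_r−ω_c),  ω_r=0, ω_c=1
ω_s = 1 − (74/32)(0−1) = 53/16
ω_s/ω_c = 53/16

53/16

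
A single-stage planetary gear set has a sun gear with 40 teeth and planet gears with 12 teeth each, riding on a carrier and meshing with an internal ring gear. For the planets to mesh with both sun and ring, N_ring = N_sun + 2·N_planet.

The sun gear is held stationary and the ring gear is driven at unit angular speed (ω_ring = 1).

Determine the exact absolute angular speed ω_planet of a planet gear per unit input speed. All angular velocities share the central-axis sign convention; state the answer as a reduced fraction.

N_ring = 40 + 2·12 = 64
40(ω_s−ω_c) = −64(ω_r−ω_c),  ω_s=0, ω_r=1
40(0−ω_c) = −64(1−ω_c)  ⇒  104ω_c = 64  ⇒  ω_c = 8/13
sun–planet: 40·(0−8/13) = −12·(ω_p−ω_c)  ⇒  ω_p−ω_c = −(40/12)·(-8/13) = 80/39
ω_p = 8/13 + 80/39 = 8/3

8/3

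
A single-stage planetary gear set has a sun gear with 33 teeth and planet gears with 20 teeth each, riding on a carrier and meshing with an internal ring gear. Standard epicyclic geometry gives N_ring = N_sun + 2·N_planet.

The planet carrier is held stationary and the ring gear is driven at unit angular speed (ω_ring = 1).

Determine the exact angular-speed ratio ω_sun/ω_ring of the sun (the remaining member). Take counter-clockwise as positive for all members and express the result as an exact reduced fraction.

-73/33

N_ring = 33 + 2·20 = 73
33(ω_s−ω_c) = −73(ω_r−ω_c),  ω_c=0, ω_r=1
ω_s = 0 − (73/33)(1−0) = -73/33
ω_s/ω_r = -73/33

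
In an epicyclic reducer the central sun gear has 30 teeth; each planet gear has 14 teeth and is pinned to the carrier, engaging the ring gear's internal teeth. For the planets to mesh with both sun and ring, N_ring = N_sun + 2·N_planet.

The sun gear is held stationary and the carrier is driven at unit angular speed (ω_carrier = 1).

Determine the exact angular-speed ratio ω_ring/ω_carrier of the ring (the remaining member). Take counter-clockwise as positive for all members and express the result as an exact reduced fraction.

44/29

N_ring = 30 + 2·14 = 58
30(ω_s−ω_c) = −58(ω_r−ω_c),  ω_s=0, ω_c=1
ω_r = 1 − (30/58)(0−1) = 44/29
ω_r/ω_c = 44/29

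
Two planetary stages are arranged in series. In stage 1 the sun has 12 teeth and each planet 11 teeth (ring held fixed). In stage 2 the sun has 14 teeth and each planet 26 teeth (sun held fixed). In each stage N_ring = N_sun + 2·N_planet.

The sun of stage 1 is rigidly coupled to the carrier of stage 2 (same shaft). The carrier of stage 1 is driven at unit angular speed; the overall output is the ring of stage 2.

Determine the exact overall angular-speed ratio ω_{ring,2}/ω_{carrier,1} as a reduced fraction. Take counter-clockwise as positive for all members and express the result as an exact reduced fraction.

460/99

Stage 1: N_ring = 12 + 2·11 = 34
Stage 1: 12(ω_s−ω_c) = −34(ω_r−ω_c),  ω_r=0, ω_c=1
Stage 1: ω_s = 1 − (34/12)(0−1) = 23/6
  ⇒ ω_s¹/ω_c¹ = 23/6
Stage 2: N_ring = 14 + 2·26 = 66
Stage 2: 14(ω_s−ω_c) = −66(ω_r−ω_c),  ω_s=0, ω_c=1
Stage 2: ω_r = 1 − (14/66)(0−1) = 40/33
  ⇒ ω_r²/ω_c² = 40/33
Coupling ω_c² = ω_s¹ ⇒ overall = 23/6 × 40/33 = 460/99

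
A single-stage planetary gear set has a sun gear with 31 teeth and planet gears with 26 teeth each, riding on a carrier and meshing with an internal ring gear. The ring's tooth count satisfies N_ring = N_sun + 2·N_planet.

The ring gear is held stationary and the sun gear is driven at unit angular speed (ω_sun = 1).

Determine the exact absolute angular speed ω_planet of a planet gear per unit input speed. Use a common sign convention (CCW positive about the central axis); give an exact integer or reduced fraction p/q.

N_ring = 31 + 2·26 = 83
31(ω_s−ω_c) = −83(ω_r−ω_c),  ω_r=0, ω_s=1
31(1−ω_c) = −83(0−ω_c)  ⇒  114ω_c = 31  ⇒  ω_c = 31/114
sun–planet: 31·(1−31/114) = −26·(ω_p−ω_c)  ⇒  ω_p−ω_c = −(31/26)·(83/114) = -2573/2964
ω_p = 31/114 − 2573/2964 = -31/52

-31/52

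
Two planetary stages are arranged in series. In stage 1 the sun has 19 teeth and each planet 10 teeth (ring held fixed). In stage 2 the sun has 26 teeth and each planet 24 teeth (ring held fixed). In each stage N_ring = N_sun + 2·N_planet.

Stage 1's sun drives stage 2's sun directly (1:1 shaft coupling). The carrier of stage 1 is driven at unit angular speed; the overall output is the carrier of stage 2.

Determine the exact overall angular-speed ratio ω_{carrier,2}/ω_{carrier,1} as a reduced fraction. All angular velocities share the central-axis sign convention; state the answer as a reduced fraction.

377/475

Stage 1: N_ring = 19 + 2·10 = 39
Stage 1: 19(ω_s−ω_c) = −39(ω_r−ω_c),  ω_r=0, ω_c=1
Stage 1: ω_s = 1 − (39/19)(0−1) = 58/19
  ⇒ ω_s¹/ω_c¹ = 58/19
Stage 2: N_ring = 26 + 2·24 = 74
Stage 2: 26(ω_s−ω_c) = −74(ω_r−ω_c),  ω_r=0, ω_s=1
Stage 2: 26(1−ω_c) = −74(0−ω_c)  ⇒  100ω_c = 26  ⇒  ω_c = 13/50
  ⇒ ω_c²/ω_s² = 13/50
Coupling ω_s² = ω_s¹ ⇒ overall = 58/19 × 13/50 = 377/475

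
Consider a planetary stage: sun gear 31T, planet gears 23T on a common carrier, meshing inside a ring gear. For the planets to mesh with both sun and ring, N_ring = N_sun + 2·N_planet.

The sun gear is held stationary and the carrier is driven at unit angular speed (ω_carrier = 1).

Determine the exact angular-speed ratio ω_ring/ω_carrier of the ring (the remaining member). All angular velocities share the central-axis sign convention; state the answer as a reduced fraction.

N_ring = 31 + 2·23 = 77
31(ω_s−ω_c) = −77(ω_r−ω_c),  ω_s=0, ω_c=1
ω_r = 1 − (31/77)(0−1) = 108/77
ω_r/ω_c = 108/77

108/77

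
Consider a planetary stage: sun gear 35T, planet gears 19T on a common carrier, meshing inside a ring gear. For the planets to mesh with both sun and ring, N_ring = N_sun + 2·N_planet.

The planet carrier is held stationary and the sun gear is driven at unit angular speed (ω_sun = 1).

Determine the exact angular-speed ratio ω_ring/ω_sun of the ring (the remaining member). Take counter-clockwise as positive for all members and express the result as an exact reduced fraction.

-35/73

N_ring = 35 + 2·19 = 73
35(ω_s−ω_c) = −73(ω_r−ω_c),  ω_c=0, ω_s=1
ω_r = 0 − (35/73)(1−0) = -35/73
ω_r/ω_s = -35/73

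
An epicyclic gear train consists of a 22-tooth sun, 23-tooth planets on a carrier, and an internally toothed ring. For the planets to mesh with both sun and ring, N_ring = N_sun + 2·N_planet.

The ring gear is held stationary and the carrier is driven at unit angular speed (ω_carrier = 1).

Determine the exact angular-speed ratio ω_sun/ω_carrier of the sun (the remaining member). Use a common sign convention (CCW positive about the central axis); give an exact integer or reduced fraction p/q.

N_ring = 22 + 2·23 = 68
22(ω_s−ω_c) = −68(ω_r−ω_c),  ω_r=0, ω_c=1
ω_s = 1 − (68/22)(0−1) = 45/11
ω_s/ω_c = 45/11

45/11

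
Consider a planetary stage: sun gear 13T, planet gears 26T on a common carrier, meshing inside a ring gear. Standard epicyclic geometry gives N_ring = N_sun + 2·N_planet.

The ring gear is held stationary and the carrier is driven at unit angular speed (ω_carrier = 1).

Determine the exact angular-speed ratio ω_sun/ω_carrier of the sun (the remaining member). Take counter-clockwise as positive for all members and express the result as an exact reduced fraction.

6

N_ring = 13 + 2·26 = 65
13(ω_s−ω_c) = −65(ω_r−ω_c),  ω_r=0, ω_c=1
ω_s = 1 − (65/13)(0−1) = 6
ω_s/ω_c = 6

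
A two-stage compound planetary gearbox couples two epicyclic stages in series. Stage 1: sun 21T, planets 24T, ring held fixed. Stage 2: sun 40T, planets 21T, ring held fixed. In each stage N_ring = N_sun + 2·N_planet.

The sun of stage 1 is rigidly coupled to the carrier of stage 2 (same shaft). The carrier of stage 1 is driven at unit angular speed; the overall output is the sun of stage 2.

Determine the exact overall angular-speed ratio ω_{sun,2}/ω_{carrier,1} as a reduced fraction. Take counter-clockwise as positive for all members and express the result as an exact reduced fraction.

183/14

Stage 1: N_ring = 21 + 2·24 = 69
Stage 1: 21(ω_s−ω_c) = −69(ω_r−ω_c),  ω_r=0, ω_c=1
Stage 1: ω_s = 1 − (69/21)(0−1) = 30/7
  ⇒ ω_s¹/ω_c¹ = 30/7
Stage 2: N_ring = 40 + 2·21 = 82
Stage 2: 40(ω_s−ω_c) = −82(ω_r−ω_c),  ω_r=0, ω_c=1
Stage 2: ω_s = 1 − (82/40)(0−1) = 61/20
  ⇒ ω_s²/ω_c² = 61/20
Coupling ω_c² = ω_s¹ ⇒ overall = 30/7 × 61/20 = 183/14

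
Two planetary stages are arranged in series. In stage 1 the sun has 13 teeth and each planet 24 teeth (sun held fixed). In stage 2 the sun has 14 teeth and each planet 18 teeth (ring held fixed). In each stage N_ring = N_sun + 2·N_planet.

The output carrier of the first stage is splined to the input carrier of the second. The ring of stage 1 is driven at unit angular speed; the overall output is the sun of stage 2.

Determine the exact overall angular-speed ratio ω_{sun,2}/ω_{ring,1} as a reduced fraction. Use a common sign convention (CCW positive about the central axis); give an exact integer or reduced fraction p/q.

Stage 1: N_ring = 13 + 2·24 = 61
Stage 1: 13(ω_s−ω_c) = −61(ω_r−ω_c),  ω_s=0, ω_r=1
Stage 1: 13(0−ω_c) = −61(1−ω_c)  ⇒  74ω_c = 61  ⇒  ω_c = 61/74
  ⇒ ω_c¹/ω_r¹ = 61/74
Stage 2: N_ring = 14 + 2·18 = 50
Stage 2: 14(ω_s−ω_c) = −50(ω_r−ω_c),  ω_r=0, ω_c=1
Stage 2: ω_s = 1 − (50/14)(0−1) = 32/7
  ⇒ ω_s²/ω_c² = 32/7
Coupling ω_c² = ω_c¹ ⇒ overall = 61/74 × 32/7 = 976/259

976/259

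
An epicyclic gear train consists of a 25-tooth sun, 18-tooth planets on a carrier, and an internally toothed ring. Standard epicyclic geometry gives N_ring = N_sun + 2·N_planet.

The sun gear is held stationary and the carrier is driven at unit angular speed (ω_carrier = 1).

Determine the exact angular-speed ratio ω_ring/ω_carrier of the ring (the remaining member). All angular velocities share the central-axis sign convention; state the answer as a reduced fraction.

N_ring = 25 + 2·18 = 61
25(ω_s−ω_c) = −61(ω_r−ω_c),  ω_s=0, ω_c=1
ω_r = 1 − (25/61)(0−1) = 86/61
ω_r/ω_c = 86/61

86/61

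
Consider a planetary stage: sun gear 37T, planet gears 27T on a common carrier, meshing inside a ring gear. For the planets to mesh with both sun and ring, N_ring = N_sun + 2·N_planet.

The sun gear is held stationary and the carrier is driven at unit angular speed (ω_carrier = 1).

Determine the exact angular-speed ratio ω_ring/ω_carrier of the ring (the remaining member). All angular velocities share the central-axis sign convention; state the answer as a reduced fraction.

N_ring = 37 + 2·27 = 91
37(ω_s−ω_c) = −91(ω_r−ω_c),  ω_s=0, ω_c=1
ω_r = 1 − (37/91)(0−1) = 128/91
ω_r/ω_c = 128/91

128/91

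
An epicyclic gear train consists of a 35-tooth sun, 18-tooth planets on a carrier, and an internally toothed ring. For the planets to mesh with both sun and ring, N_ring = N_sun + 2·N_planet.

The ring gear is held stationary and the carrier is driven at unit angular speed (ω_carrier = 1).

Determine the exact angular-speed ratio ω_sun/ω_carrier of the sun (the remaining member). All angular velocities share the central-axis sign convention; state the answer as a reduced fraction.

N_ring = 35 + 2·18 = 71
35(ω_s−ω_c) = −71(ω_r−ω_c),  ω_r=0, ω_c=1
ω_s = 1 − (71/35)(0−1) = 106/35
ω_s/ω_c = 106/35

106/35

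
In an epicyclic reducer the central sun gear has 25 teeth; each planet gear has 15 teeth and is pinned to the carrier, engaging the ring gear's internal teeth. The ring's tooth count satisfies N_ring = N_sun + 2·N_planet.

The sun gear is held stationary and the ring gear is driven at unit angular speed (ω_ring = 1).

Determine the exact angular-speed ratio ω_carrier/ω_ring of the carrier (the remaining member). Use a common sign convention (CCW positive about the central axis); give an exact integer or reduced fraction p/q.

N_ring = 25 + 2·15 = 55
25(ω_s−ω_c) = −55(ω_r−ω_c),  ω_s=0, ω_r=1
25(0−ω_c) = −55(1−ω_c)  ⇒  80ω_c = 55  ⇒  ω_c = 11/16
ω_c/ω_r = 11/16

11/16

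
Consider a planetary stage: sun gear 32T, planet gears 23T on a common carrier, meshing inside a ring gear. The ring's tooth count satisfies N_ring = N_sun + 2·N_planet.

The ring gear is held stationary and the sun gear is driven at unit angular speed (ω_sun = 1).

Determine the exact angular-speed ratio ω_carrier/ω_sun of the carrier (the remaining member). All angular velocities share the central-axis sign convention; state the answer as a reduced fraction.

16/55

N_ring = 32 + 2·23 = 78
32(ω_s−ω_c) = −78(ω_r−ω_c),  ω_r=0, ω_s=1
32(1−ω_c) = −78(0−ω_c)  ⇒  110ω_c = 32  ⇒  ω_c = 16/55
ω_c/ω_s = 16/55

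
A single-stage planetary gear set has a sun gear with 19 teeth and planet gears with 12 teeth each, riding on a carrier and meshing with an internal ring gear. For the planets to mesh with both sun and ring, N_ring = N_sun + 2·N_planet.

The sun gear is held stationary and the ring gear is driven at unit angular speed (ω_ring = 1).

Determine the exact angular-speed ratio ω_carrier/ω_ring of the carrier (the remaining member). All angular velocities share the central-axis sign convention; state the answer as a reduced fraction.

N_ring = 19 + 2·12 = 43
19(ω_s−ω_c) = −43(ω_r−ω_c),  ω_s=0, ω_r=1
19(0−ω_c) = −43(1−ω_c)  ⇒  62ω_c = 43  ⇒  ω_c = 43/62
ω_c/ω_r = 43/62

43/62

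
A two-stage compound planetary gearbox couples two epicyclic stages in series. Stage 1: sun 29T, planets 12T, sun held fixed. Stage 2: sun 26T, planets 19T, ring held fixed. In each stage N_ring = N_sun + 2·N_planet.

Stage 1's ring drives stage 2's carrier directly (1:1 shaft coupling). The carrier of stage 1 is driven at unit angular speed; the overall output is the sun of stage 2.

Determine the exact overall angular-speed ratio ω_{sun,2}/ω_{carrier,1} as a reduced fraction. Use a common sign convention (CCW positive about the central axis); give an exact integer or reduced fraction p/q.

3690/689

Stage 1: N_ring = 29 + 2·12 = 53
Stage 1: 29(ω_s−ω_c) = −53(ω_r−ω_c),  ω_s=0, ω_c=1
Stage 1: ω_r = 1 − (29/53)(0−1) = 82/53
  ⇒ ω_r¹/ω_c¹ = 82/53
Stage 2: N_ring = 26 + 2·19 = 64
Stage 2: 26(ω_s−ω_c) = −64(ω_r−ω_c),  ω_r=0, ω_c=1
Stage 2: ω_s = 1 − (64/26)(0−1) = 45/13
  ⇒ ω_s²/ω_c² = 45/13
Coupling ω_c² = ω_r¹ ⇒ overall = 82/53 × 45/13 = 3690/689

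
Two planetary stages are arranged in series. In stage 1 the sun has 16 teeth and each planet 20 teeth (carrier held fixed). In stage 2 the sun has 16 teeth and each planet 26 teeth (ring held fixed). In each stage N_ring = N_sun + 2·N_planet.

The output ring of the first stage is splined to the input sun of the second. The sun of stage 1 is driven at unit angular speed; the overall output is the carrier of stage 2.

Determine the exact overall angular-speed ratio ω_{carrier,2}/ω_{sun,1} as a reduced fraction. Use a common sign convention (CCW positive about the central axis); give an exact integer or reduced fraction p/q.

-8/147

Stage 1: N_ring = 16 + 2·20 = 56
Stage 1: 16(ω_s−ω_c) = −56(ω_r−ω_c),  ω_c=0, ω_s=1
Stage 1: ω_r = 0 − (16/56)(1−0) = -2/7
  ⇒ ω_r¹/ω_s¹ = -2/7
Stage 2: N_ring = 16 + 2·26 = 68
Stage 2: 16(ω_s−ω_c) = −68(ω_r−ω_c),  ω_r=0, ω_s=1
Stage 2: 16(1−ω_c) = −68(0−ω_c)  ⇒  84ω_c = 16  ⇒  ω_c = 4/21
  ⇒ ω_c²/ω_s² = 4/21
Coupling ω_s² = ω_r¹ ⇒ overall = -2/7 × 4/21 = -8/147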